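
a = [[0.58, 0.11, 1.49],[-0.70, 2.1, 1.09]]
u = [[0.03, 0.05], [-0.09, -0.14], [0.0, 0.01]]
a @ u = [[0.01, 0.03], [-0.21, -0.32]]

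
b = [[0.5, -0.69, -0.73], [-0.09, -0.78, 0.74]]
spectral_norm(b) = 1.13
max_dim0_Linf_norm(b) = 0.78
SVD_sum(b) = [[0.46, -0.32, -0.88], [-0.19, 0.13, 0.36]] + [[0.04,-0.37,0.15], [0.1,-0.91,0.38]]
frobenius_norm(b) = 1.56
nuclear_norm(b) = 2.20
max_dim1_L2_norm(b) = 1.12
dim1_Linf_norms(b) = [0.73, 0.78]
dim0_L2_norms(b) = [0.51, 1.04, 1.04]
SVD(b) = [[-0.92,0.38],[0.38,0.92]] @ diag([1.1306356590406315, 1.0699359824334151]) @ [[-0.44, 0.30, 0.85],[0.1, -0.92, 0.38]]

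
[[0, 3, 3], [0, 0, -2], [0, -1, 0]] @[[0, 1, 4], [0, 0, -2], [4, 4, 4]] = [[12, 12, 6], [-8, -8, -8], [0, 0, 2]]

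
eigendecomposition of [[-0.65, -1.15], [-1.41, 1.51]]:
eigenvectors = [[-0.89, 0.39], [-0.46, -0.92]]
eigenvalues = [-1.24, 2.1]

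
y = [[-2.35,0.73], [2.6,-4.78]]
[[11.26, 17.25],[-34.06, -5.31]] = y @ [[-3.1,-8.42], [5.44,-3.47]]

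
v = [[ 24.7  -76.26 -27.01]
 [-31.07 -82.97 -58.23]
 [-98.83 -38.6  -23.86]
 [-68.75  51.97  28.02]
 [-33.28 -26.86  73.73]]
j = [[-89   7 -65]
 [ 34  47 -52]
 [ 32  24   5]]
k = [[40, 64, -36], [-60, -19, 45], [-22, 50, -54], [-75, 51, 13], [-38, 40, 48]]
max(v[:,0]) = 24.7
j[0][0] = -89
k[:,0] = [40, -60, -22, -75, -38]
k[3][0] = -75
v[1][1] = -82.97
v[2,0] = -98.83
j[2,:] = [32, 24, 5]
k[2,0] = -22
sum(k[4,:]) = 50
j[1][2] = -52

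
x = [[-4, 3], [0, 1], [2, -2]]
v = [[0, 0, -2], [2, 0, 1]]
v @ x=[[-4, 4], [-6, 4]]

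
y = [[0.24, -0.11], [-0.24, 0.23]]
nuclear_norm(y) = 0.49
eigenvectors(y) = [[0.57, 0.55], [-0.82, 0.84]]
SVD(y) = [[-0.62, 0.79], [0.79, 0.62]] @ diag([0.41889512080484814, 0.06875229280461621]) @ [[-0.8, 0.59], [0.59, 0.80]]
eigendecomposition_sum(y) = [[0.20,-0.13],[-0.29,0.19]] + [[0.04, 0.02],  [0.05, 0.04]]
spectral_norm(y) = 0.42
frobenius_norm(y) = 0.42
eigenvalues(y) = [0.4, 0.07]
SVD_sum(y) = [[0.21,-0.15], [-0.27,0.20]] + [[0.03,0.04], [0.03,0.03]]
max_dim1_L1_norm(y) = 0.47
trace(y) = 0.47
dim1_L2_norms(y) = [0.26, 0.33]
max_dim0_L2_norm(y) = 0.34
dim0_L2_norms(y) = [0.34, 0.25]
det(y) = 0.03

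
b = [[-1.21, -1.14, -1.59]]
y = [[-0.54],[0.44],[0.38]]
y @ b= [[0.65, 0.62, 0.86], [-0.53, -0.50, -0.7], [-0.46, -0.43, -0.6]]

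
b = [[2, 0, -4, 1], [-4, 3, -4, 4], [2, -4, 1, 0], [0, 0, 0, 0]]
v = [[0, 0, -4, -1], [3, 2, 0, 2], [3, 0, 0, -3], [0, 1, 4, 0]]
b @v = [[-12, 1, -4, 10], [-3, 10, 32, 22], [-9, -8, -8, -13], [0, 0, 0, 0]]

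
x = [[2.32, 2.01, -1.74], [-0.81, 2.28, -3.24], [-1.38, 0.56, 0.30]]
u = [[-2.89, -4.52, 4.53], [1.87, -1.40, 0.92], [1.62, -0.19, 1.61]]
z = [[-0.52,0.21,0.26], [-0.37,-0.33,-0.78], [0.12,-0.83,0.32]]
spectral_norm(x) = 4.79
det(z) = 0.49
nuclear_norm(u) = 11.17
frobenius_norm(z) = 1.43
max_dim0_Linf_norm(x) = 3.24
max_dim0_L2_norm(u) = 4.89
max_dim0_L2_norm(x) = 3.69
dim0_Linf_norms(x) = [2.32, 2.28, 3.24]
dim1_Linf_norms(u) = [4.53, 1.87, 1.62]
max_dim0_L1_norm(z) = 1.37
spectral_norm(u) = 7.09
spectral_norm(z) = 0.93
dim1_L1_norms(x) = [6.07, 6.33, 2.24]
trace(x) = 4.90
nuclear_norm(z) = 2.42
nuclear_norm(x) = 8.34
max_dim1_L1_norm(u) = 11.94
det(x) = 10.59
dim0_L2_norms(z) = [0.65, 0.92, 0.88]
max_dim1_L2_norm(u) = 7.02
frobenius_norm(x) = 5.58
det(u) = 21.55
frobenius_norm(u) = 7.80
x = z @ u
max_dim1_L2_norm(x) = 4.04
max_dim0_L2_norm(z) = 0.92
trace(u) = -2.68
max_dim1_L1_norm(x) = 6.33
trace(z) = -0.53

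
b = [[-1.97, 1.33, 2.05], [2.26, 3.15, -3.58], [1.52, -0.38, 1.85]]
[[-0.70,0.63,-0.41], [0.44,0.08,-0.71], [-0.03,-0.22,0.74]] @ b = [[2.18, 1.21, -4.45], [-1.77, 1.11, -0.7], [0.69, -1.01, 2.1]]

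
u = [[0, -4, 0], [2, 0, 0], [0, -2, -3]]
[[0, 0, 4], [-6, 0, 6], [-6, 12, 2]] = u @[[-3, 0, 3], [0, 0, -1], [2, -4, 0]]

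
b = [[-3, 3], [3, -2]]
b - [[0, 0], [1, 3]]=[[-3, 3], [2, -5]]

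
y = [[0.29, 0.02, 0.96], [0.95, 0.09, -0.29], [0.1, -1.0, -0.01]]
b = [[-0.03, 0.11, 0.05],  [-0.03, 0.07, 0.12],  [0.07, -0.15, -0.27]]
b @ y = [[0.10,-0.04,-0.06], [0.07,-0.11,-0.05], [-0.15,0.26,0.11]]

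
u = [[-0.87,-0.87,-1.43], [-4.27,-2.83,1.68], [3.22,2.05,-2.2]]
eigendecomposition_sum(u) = [[1.6, 1.19, 0.19],[-8.4, -6.26, -1.02],[8.24, 6.15, 1.00]] + [[-2.49, -2.03, -1.58], [4.16, 3.39, 2.64], [-5.03, -4.09, -3.19]] + [[0.02, -0.04, -0.04], [-0.03, 0.05, 0.06], [0.00, -0.01, -0.01]]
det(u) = 0.53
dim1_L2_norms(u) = [1.89, 5.39, 4.41]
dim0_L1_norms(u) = [8.36, 5.75, 5.31]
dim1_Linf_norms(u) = [1.43, 4.27, 3.22]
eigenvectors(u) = [[-0.13, 0.36, -0.59], [0.71, -0.60, 0.80], [-0.69, 0.72, -0.11]]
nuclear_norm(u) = 8.92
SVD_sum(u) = [[-0.46, -0.30, 0.22], [-4.18, -2.75, 1.98], [3.39, 2.23, -1.6]] + [[-0.42, -0.55, -1.65], [-0.08, -0.1, -0.30], [-0.15, -0.20, -0.59]] + [[0.01, -0.01, 0.00], [-0.01, 0.02, -0.00], [-0.02, 0.02, -0.0]]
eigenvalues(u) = [-3.66, -2.3, 0.06]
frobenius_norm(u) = 7.21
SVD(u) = [[-0.09, 0.93, -0.36], [-0.77, 0.17, 0.61], [0.63, 0.33, 0.7]] @ diag([6.950488608838355, 1.9294898410889498, 0.03971210826480271]) @ [[0.78, 0.51, -0.37], [-0.23, -0.31, -0.92], [-0.59, 0.8, -0.12]]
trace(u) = -5.90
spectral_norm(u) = 6.95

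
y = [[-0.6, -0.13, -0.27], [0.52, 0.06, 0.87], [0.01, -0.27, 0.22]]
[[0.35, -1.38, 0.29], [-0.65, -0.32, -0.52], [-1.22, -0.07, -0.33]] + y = [[-0.25, -1.51, 0.02], [-0.13, -0.26, 0.35], [-1.21, -0.34, -0.11]]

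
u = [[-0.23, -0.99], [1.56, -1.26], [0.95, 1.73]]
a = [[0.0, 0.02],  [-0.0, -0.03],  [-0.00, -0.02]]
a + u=[[-0.23,  -0.97], [1.56,  -1.29], [0.95,  1.71]]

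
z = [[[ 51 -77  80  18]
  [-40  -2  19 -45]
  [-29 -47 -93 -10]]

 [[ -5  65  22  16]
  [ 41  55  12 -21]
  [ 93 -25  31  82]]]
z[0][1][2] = 19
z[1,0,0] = -5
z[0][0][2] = 80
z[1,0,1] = 65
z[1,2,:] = [93, -25, 31, 82]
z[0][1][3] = -45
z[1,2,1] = -25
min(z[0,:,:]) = -93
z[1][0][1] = 65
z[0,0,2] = 80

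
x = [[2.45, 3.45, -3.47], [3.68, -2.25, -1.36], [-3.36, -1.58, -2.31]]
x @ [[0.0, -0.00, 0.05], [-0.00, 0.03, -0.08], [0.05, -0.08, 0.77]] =[[-0.17, 0.38, -2.83],[-0.07, 0.04, -0.68],[-0.12, 0.14, -1.82]]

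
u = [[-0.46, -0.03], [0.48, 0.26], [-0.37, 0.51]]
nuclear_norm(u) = 1.33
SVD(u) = [[-0.58,0.21], [0.55,-0.61], [-0.60,-0.76]] @ diag([0.7671737325179723, 0.5647516836047882]) @ [[0.98,  -0.19], [-0.19,  -0.98]]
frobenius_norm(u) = 0.95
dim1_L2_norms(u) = [0.46, 0.55, 0.63]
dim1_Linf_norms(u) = [0.46, 0.48, 0.51]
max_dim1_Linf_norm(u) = 0.51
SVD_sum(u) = [[-0.44, 0.08], [0.41, -0.08], [-0.45, 0.09]] + [[-0.02, -0.11], [0.07, 0.34], [0.08, 0.42]]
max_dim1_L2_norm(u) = 0.63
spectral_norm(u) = 0.77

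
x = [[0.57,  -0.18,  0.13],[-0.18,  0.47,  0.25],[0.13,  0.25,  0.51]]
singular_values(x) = [0.75, 0.67, 0.13]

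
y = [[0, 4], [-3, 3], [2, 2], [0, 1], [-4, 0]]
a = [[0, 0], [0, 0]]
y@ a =[[0, 0], [0, 0], [0, 0], [0, 0], [0, 0]]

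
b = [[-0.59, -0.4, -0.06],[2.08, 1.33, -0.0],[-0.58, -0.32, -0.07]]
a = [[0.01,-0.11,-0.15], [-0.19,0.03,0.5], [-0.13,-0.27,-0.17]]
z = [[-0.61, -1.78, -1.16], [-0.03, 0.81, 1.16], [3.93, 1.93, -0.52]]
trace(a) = -0.13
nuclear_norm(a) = 0.92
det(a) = 0.00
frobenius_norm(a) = 0.66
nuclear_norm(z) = 7.11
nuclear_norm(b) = 2.78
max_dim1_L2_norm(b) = 2.47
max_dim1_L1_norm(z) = 6.38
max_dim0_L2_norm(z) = 3.98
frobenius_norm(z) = 5.13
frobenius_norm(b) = 2.66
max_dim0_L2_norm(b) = 2.24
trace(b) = 0.67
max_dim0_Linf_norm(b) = 2.08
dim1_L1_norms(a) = [0.27, 0.72, 0.57]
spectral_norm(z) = 4.61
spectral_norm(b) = 2.65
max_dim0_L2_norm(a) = 0.55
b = a @ z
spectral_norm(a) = 0.58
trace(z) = -0.32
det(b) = -0.01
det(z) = -2.70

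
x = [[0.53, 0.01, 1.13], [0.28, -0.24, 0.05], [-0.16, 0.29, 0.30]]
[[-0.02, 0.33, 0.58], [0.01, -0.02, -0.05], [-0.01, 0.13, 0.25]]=x@ [[0.22, 0.21, -0.12], [0.21, 0.38, 0.19], [-0.12, 0.19, 0.57]]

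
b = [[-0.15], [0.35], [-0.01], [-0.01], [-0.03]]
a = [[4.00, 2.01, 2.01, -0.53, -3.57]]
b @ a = [[-0.60, -0.30, -0.30, 0.08, 0.54], [1.4, 0.70, 0.70, -0.19, -1.25], [-0.04, -0.02, -0.02, 0.01, 0.04], [-0.04, -0.02, -0.02, 0.01, 0.04], [-0.12, -0.06, -0.06, 0.02, 0.11]]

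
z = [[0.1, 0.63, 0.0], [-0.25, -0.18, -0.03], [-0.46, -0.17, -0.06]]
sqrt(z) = [[(0.59+0j), (0.68+0.01j), (0.06-0j)], [(-0.32-0j), (0.27-0j), (-0.05+0j)], [(-0.45-0.01j), (0.72-0.07j), (-0.08+0.04j)]]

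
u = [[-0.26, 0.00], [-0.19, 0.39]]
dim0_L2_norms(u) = [0.32, 0.39]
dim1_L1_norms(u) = [0.26, 0.58]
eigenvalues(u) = [0.39, -0.26]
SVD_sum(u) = [[-0.09, 0.12],[-0.25, 0.35]] + [[-0.17, -0.12], [0.06, 0.04]]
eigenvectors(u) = [[0.0, 0.96], [1.00, 0.28]]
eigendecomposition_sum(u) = [[0.0, 0.0], [-0.11, 0.39]] + [[-0.26, -0.0], [-0.08, -0.0]]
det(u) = -0.10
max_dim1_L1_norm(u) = 0.58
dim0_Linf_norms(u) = [0.26, 0.39]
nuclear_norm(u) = 0.68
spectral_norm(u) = 0.45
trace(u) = 0.13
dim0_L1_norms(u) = [0.45, 0.39]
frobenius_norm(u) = 0.51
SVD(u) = [[-0.34, -0.94], [-0.94, 0.34]] @ diag([0.4537087033989536, 0.2234914147345269]) @ [[0.59, -0.81], [0.81, 0.59]]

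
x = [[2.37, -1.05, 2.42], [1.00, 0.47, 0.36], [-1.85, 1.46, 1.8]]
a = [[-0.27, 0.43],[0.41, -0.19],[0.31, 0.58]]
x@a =[[-0.32, 2.62],[0.03, 0.55],[1.66, -0.03]]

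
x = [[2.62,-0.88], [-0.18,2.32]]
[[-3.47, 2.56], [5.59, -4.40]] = x @[[-0.53,0.35], [2.37,-1.87]]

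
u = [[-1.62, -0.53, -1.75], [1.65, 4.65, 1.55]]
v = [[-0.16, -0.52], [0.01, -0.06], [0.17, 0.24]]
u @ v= [[-0.04, 0.45], [0.05, -0.76]]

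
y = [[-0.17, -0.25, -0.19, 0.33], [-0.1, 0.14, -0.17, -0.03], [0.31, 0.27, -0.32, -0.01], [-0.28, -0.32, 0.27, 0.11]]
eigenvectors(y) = [[0.63+0.00j, 0.63-0.00j, -0.65+0.00j, -0.09+0.00j],[0.20+0.00j, 0.20-0.00j, (0.69+0j), (0.62+0j)],[0.08-0.57j, (0.08+0.57j), (-0.02+0j), (0.41+0j)],[0.04+0.48j, 0.04-0.48j, -0.32+0.00j, 0.66+0.00j]]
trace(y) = -0.24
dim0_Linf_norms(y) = [0.31, 0.32, 0.32, 0.33]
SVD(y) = [[-0.33, -0.92, -0.11, -0.19], [0.16, -0.21, 0.95, 0.19], [0.65, -0.32, -0.30, 0.62], [-0.67, 0.09, -0.02, 0.74]] @ diag([0.7668563805792712, 0.45207930181353173, 0.2013999396791192, 0.009677847585963921]) @ [[0.56, 0.64, -0.46, -0.25], [0.11, 0.19, 0.75, -0.63], [-0.82, 0.42, -0.24, -0.31], [-0.07, 0.62, 0.42, 0.67]]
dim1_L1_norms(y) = [0.94, 0.44, 0.91, 0.98]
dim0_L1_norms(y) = [0.86, 0.98, 0.95, 0.48]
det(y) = 0.00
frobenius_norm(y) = 0.91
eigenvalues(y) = [(-0.25+0.42j), (-0.25-0.42j), (0.25+0j), (0.01+0j)]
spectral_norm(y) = 0.77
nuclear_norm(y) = 1.43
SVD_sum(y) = [[-0.14, -0.16, 0.12, 0.06], [0.07, 0.08, -0.06, -0.03], [0.28, 0.32, -0.23, -0.12], [-0.29, -0.33, 0.24, 0.13]] + [[-0.05, -0.08, -0.31, 0.26], [-0.01, -0.02, -0.07, 0.06], [-0.02, -0.03, -0.11, 0.09], [0.0, 0.01, 0.03, -0.03]] + [[0.02,-0.01,0.01,0.01],  [-0.16,0.08,-0.05,-0.06],  [0.05,-0.03,0.01,0.02],  [0.00,-0.00,0.00,0.00]] + [[0.00, -0.00, -0.0, -0.00],[-0.00, 0.0, 0.0, 0.00],[-0.00, 0.0, 0.0, 0.0],[-0.0, 0.00, 0.00, 0.00]]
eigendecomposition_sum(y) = [[-0.10+0.18j,(-0.05+0.16j),(-0.14-0.16j),(0.11-0.03j)], [-0.03+0.06j,(-0.01+0.05j),-0.04-0.05j,0.04-0.01j], [0.16+0.12j,0.14+0.06j,-0.16+0.10j,(-0.01-0.11j)], [-0.15-0.06j,-0.12-0.02j,(0.11-0.11j),0.03+0.09j]] + [[(-0.1-0.18j), -0.05-0.16j, (-0.14+0.16j), 0.11+0.03j], [-0.03-0.06j, -0.01-0.05j, (-0.04+0.05j), (0.04+0.01j)], [0.16-0.12j, (0.14-0.06j), (-0.16-0.1j), (-0.01+0.11j)], [(-0.15+0.06j), (-0.12+0.02j), (0.11+0.11j), (0.03-0.09j)]] + [[0.03+0.00j, -0.16+0.00j, 0.08+0.00j, 0.10-0.00j], [(-0.03-0j), 0.17-0.00j, -0.09-0.00j, (-0.11+0j)], [0j, (-0+0j), 0j, 0.00-0.00j], [0.02+0.00j, -0.08+0.00j, 0.04+0.00j, 0.05-0.00j]] + [[-0j, -0.00-0.00j, (-0-0j), (-0+0j)], [(-0+0j), 0j, 0j, (0.01-0j)], [-0.00+0.00j, 0j, 0j, 0.00-0.00j], [-0.00+0.00j, 0.00+0.00j, 0.01+0.00j, 0.01-0.00j]]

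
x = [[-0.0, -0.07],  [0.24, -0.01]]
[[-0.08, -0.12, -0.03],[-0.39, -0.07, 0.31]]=x@[[-1.58, -0.24, 1.31], [1.16, 1.68, 0.48]]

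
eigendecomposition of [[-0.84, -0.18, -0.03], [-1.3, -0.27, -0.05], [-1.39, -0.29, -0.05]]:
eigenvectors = [[(-0.41+0j), -0.12-0.08j, -0.12+0.08j],  [(-0.63+0j), 0.43+0.38j, (0.43-0.38j)],  [-0.67+0.00j, (0.81+0j), (0.81-0j)]]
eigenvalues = [(-1.17+0j), 0j, -0j]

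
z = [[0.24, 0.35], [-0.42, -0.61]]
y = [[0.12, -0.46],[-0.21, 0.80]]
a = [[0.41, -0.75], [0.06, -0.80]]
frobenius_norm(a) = 1.17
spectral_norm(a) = 1.15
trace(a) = -0.39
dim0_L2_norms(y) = [0.24, 0.92]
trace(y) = 0.92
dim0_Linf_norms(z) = [0.42, 0.61]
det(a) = -0.28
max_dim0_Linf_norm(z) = 0.61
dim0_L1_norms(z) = [0.66, 0.96]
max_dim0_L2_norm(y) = 0.92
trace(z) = -0.37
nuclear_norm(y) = 0.95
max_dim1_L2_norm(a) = 0.85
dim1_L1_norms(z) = [0.59, 1.03]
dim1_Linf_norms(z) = [0.35, 0.61]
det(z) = 0.00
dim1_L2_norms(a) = [0.85, 0.8]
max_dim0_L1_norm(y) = 1.26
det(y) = -0.00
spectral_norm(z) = 0.85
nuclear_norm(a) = 1.39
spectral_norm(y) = 0.95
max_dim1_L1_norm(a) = 1.16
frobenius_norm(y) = 0.95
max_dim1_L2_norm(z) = 0.74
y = z @ a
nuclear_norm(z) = 0.85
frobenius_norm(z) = 0.85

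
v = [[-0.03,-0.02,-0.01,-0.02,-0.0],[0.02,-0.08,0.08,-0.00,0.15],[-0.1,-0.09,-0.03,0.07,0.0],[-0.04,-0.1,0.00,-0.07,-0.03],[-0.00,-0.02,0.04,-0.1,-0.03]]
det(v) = -0.000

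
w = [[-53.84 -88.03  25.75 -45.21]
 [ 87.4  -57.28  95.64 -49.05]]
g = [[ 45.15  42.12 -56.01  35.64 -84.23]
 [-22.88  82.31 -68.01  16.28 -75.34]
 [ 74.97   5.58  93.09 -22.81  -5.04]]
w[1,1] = -57.28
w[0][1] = -88.03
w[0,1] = -88.03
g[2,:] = [74.97, 5.58, 93.09, -22.81, -5.04]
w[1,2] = 95.64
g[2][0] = 74.97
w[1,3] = -49.05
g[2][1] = 5.58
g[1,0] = -22.88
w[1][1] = -57.28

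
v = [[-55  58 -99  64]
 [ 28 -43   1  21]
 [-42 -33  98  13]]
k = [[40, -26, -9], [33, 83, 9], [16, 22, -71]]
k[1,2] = 9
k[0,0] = 40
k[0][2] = -9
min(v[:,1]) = -43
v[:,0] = [-55, 28, -42]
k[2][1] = 22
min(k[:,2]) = -71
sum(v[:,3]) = 98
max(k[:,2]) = 9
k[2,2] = -71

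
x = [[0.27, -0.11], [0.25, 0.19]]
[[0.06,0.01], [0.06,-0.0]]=x @ [[0.23, 0.02], [0.02, -0.05]]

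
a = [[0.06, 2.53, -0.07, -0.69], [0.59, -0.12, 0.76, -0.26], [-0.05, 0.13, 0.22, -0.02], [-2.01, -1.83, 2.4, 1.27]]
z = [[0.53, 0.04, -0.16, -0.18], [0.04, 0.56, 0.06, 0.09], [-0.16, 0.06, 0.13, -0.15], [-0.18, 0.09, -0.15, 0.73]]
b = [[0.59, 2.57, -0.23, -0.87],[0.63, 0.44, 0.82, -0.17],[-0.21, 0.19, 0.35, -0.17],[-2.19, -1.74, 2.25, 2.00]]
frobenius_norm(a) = 4.77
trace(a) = 1.43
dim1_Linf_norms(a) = [2.53, 0.76, 0.22, 2.4]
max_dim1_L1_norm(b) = 8.18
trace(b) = 3.38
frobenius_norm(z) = 1.15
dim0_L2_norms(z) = [0.58, 0.57, 0.26, 0.77]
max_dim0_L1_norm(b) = 4.94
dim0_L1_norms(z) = [0.91, 0.75, 0.5, 1.15]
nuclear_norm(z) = 1.95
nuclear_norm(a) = 7.19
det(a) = 0.01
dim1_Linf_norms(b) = [2.57, 0.82, 0.35, 2.25]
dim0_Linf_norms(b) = [2.19, 2.57, 2.25, 2.0]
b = a + z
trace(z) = 1.95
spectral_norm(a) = 4.22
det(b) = -2.21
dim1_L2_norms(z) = [0.58, 0.57, 0.26, 0.77]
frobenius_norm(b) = 5.12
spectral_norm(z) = 0.85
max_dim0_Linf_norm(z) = 0.73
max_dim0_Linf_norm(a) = 2.53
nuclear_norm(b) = 7.74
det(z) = -0.00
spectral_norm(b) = 4.65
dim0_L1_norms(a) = [2.71, 4.61, 3.45, 2.24]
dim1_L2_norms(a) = [2.62, 1.0, 0.26, 3.84]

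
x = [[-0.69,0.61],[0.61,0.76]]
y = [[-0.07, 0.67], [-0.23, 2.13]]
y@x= [[0.46, 0.47], [1.46, 1.48]]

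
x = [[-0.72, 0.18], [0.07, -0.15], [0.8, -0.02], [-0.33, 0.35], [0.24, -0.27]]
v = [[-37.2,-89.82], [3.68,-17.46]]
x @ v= [[27.45, 61.53], [-3.16, -3.67], [-29.83, -71.51], [13.56, 23.53], [-9.92, -16.84]]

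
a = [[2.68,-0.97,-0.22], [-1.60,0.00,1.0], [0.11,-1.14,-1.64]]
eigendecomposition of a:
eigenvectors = [[0.90+0.00j, (-0.03-0.14j), (-0.03+0.14j)], [-0.42+0.00j, -0.40-0.51j, (-0.4+0.51j)], [(0.12+0j), 0.75+0.00j, (0.75-0j)]]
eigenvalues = [(3.11+0j), (-1.03+0.76j), (-1.03-0.76j)]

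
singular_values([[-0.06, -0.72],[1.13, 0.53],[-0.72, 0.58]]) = [1.37, 1.03]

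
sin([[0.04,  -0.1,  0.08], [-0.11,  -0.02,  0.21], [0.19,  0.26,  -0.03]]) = [[0.04,-0.10,0.08], [-0.11,-0.02,0.21], [0.19,0.26,-0.03]]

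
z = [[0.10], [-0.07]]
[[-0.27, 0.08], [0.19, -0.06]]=z @[[-2.68, 0.84]]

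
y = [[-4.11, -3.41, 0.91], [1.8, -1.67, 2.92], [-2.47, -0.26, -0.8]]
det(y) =6.893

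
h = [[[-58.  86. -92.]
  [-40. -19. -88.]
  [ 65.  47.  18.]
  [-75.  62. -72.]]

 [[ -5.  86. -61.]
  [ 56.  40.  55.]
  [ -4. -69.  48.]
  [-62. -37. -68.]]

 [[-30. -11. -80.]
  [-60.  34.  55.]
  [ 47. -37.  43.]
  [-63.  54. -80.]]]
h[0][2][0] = 65.0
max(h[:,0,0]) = -5.0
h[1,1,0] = 56.0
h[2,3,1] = 54.0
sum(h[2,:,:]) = -128.0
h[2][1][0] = -60.0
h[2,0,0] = -30.0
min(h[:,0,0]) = -58.0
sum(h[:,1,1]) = 55.0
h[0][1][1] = -19.0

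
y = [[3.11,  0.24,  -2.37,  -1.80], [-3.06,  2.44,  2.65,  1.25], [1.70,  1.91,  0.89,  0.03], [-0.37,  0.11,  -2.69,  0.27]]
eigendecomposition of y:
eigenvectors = [[(0.46-0.09j),0.46+0.09j,-0.27+0.00j,(-0.21+0j)], [(-0.04+0.32j),(-0.04-0.32j),0.87+0.00j,-0.38+0.00j], [(0.03-0.43j),0.03+0.43j,(0.36+0j),(-0.59+0j)], [(0.7+0j),0.70-0.00j,-0.20+0.00j,(0.68+0j)]]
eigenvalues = [(-0.08+1.77j), (-0.08-1.77j), (4.2+0j), (2.67+0j)]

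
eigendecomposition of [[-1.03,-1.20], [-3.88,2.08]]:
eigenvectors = [[-0.74, 0.27], [-0.68, -0.96]]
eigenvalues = [-2.13, 3.18]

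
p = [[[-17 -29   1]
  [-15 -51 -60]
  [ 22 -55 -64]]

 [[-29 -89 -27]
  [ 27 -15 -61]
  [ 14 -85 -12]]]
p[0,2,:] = [22, -55, -64]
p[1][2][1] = -85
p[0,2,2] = -64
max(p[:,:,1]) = -15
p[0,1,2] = -60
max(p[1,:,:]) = 27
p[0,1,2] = -60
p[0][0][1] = -29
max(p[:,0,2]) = 1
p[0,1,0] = -15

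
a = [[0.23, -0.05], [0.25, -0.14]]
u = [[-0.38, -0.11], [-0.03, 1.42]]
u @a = [[-0.11, 0.03], [0.35, -0.20]]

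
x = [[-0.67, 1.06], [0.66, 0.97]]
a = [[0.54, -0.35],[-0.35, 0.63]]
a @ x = [[-0.59, 0.23],  [0.65, 0.24]]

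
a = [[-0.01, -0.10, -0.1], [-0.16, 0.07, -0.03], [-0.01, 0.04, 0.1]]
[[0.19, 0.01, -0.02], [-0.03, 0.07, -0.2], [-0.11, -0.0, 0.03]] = a@[[-0.25, -0.44, 0.92],  [-1.21, -0.03, -0.54],  [-0.63, -0.05, 0.65]]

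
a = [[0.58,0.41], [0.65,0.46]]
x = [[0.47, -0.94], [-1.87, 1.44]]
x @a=[[-0.34, -0.24], [-0.15, -0.1]]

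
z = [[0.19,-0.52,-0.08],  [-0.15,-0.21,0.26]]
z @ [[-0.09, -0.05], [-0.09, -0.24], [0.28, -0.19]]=[[0.01, 0.13], [0.11, 0.01]]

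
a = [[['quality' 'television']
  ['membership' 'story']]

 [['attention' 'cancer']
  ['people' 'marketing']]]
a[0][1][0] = 'membership'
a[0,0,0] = 'quality'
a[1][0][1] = 'cancer'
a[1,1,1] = 'marketing'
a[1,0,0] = 'attention'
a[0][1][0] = 'membership'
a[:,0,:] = [['quality', 'television'], ['attention', 'cancer']]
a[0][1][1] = 'story'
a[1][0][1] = 'cancer'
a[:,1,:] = [['membership', 'story'], ['people', 'marketing']]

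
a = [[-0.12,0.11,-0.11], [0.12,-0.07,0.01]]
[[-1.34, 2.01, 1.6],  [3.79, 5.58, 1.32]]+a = [[-1.46, 2.12, 1.49], [3.91, 5.51, 1.33]]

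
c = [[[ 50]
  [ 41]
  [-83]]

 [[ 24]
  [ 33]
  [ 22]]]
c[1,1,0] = 33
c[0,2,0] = -83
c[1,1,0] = 33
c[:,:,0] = [[50, 41, -83], [24, 33, 22]]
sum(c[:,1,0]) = 74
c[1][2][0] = 22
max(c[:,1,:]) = 41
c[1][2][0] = 22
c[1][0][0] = 24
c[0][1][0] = 41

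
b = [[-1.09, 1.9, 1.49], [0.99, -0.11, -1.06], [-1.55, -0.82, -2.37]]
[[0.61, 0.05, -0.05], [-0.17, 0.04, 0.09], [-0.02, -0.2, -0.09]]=b @ [[-0.13, 0.07, 0.07], [0.24, 0.05, 0.03], [0.01, 0.02, -0.02]]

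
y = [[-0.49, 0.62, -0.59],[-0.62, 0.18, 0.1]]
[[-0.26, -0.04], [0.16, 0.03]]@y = [[0.15, -0.17, 0.15], [-0.10, 0.10, -0.09]]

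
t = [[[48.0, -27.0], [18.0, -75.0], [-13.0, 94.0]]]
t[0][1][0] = 18.0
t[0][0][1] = -27.0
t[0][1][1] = -75.0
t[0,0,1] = -27.0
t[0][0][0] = 48.0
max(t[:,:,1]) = 94.0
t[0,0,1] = -27.0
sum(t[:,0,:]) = 21.0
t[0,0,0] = 48.0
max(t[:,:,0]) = 48.0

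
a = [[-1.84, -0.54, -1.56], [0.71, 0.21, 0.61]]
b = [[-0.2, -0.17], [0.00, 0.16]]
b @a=[[0.25, 0.07, 0.21], [0.11, 0.03, 0.10]]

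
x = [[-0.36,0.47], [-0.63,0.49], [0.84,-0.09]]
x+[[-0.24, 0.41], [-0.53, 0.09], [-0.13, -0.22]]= [[-0.60, 0.88], [-1.16, 0.58], [0.71, -0.31]]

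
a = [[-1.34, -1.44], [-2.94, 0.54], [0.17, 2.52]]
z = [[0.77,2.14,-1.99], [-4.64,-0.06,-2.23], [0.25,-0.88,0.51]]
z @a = [[-7.66, -4.97], [6.01, 1.03], [2.34, 0.45]]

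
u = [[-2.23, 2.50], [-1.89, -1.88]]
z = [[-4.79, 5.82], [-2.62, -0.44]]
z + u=[[-7.02,8.32], [-4.51,-2.32]]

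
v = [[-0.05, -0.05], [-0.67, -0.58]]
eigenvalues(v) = [0.01, -0.64]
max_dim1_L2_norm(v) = 0.89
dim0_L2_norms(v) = [0.67, 0.58]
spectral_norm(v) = 0.89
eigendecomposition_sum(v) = [[0.01, -0.0], [-0.01, 0.0]] + [[-0.06, -0.05],[-0.66, -0.58]]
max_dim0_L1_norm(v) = 0.72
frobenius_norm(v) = 0.89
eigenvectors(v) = [[0.66, 0.08],[-0.75, 1.0]]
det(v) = -0.00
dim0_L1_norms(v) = [0.72, 0.63]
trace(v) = -0.63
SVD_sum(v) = [[-0.05, -0.05], [-0.67, -0.58]] + [[0.00, -0.00], [-0.00, 0.0]]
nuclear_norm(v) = 0.89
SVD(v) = [[-0.08, -1.0], [-1.00, 0.08]] @ diag([0.888973776884402, 0.005062016582504027]) @ [[0.76,0.65],[-0.65,0.76]]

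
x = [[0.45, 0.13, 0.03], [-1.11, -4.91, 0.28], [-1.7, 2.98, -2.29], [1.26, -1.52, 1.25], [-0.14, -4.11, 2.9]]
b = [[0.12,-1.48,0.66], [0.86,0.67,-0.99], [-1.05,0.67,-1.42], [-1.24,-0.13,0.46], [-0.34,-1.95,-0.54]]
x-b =[[0.33,1.61,-0.63], [-1.97,-5.58,1.27], [-0.65,2.31,-0.87], [2.5,-1.39,0.79], [0.20,-2.16,3.44]]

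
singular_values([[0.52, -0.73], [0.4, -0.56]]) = [1.13, 0.0]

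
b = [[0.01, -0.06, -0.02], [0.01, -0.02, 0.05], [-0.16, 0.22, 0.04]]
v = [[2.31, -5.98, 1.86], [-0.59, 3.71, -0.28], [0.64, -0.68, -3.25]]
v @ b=[[-0.33, 0.39, -0.27],[0.08, -0.1, 0.19],[0.52, -0.74, -0.18]]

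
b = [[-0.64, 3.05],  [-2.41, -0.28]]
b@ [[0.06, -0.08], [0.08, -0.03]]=[[0.21, -0.04], [-0.17, 0.20]]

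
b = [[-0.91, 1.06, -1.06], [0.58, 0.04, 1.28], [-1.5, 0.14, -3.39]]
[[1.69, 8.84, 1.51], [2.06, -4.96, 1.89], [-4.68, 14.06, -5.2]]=b @ [[0.09,-1.05,-6.71], [3.14,3.92,0.17], [1.47,-3.52,4.51]]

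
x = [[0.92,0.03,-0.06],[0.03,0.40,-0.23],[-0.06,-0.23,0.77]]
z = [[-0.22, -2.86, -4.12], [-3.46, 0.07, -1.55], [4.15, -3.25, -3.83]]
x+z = [[0.7, -2.83, -4.18],[-3.43, 0.47, -1.78],[4.09, -3.48, -3.06]]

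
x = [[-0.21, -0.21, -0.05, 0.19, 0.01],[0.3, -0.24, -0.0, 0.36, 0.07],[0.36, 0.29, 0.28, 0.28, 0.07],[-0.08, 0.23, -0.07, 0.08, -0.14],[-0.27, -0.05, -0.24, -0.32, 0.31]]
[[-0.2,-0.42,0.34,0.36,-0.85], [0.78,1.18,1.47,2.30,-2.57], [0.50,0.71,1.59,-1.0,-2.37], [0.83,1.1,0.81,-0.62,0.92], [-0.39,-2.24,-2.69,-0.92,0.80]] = x @ [[1.87, 3.46, 1.25, 4.07, -0.93],[1.84, 1.09, 0.63, -4.41, 1.34],[-4.33, -3.88, 0.12, -4.12, -2.92],[1.96, 2.08, 4.08, 0.58, -4.51],[-0.67, -4.90, -3.17, -2.73, -4.94]]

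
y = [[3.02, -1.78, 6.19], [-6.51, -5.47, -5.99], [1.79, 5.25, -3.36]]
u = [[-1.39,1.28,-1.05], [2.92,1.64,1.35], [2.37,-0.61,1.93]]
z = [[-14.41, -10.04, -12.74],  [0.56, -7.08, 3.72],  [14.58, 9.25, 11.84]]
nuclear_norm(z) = 38.78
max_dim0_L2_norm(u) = 4.01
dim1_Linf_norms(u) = [1.39, 2.92, 2.37]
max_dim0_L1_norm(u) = 6.68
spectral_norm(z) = 30.15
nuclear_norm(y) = 20.32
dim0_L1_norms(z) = [29.55, 26.37, 28.3]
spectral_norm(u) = 4.74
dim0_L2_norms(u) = [4.01, 2.17, 2.58]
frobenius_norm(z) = 31.20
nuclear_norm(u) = 7.21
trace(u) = 2.18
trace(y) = -5.81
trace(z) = -9.65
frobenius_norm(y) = 14.17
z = u @ y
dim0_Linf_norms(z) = [14.58, 10.04, 12.74]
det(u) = -2.71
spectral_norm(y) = 11.61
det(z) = -155.28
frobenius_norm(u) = 5.24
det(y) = 57.55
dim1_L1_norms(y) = [10.99, 17.97, 10.4]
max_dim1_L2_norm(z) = 21.7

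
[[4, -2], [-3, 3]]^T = [[4, -3], [-2, 3]]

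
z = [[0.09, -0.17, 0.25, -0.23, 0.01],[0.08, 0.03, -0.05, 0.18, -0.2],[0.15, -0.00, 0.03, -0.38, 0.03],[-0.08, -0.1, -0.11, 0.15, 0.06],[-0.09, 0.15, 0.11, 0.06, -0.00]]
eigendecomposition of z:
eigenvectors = [[-0.69+0.00j, -0.16+0.52j, (-0.16-0.52j), 0.56+0.00j, 0.71+0.00j], [(0.07+0j), 0.67+0.00j, 0.67-0.00j, (0.19+0j), 0.17+0.00j], [(-0.6+0j), (-0.12-0.05j), -0.12+0.05j, (-0.62+0j), (0.13+0j)], [(0.39+0j), -0.11+0.25j, -0.11-0.25j, (-0.1+0j), (0.34+0j)], [0.07+0.00j, -0.11-0.39j, -0.11+0.39j, (0.5+0j), 0.58+0.00j]]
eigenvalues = [(0.45+0j), (0.02+0.25j), (0.02-0.25j), (-0.19+0j), (-0.01+0j)]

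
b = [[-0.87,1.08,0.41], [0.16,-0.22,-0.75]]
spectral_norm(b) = 1.54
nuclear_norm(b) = 2.14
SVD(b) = [[-0.93, 0.37],[0.37, 0.93]] @ diag([1.5370992753868307, 0.6043391577626599]) @ [[0.56, -0.71, -0.43], [-0.28, 0.32, -0.9]]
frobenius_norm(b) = 1.65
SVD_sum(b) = [[-0.81, 1.01, 0.61],[0.32, -0.40, -0.24]] + [[-0.06, 0.07, -0.20], [-0.16, 0.18, -0.51]]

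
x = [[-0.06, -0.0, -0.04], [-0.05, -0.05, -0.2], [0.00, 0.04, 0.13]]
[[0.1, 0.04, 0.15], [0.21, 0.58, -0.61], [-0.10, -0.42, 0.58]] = x@[[-1.95, 1.76, -5.39], [-3.89, 1.71, 0.48], [0.42, -3.75, 4.29]]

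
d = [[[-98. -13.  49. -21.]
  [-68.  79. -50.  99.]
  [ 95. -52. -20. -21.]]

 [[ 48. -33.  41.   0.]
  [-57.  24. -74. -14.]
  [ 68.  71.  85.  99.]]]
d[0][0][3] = -21.0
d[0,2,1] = -52.0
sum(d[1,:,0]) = 59.0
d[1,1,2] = -74.0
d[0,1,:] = [-68.0, 79.0, -50.0, 99.0]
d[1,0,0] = 48.0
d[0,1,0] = -68.0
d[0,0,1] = -13.0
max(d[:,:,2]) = 85.0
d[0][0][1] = -13.0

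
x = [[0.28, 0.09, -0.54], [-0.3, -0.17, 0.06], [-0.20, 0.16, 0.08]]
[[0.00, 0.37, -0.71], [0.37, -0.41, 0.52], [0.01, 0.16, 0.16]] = x@[[-0.91,0.41,-1.17], [-0.80,1.63,-0.77], [-0.61,-0.20,0.58]]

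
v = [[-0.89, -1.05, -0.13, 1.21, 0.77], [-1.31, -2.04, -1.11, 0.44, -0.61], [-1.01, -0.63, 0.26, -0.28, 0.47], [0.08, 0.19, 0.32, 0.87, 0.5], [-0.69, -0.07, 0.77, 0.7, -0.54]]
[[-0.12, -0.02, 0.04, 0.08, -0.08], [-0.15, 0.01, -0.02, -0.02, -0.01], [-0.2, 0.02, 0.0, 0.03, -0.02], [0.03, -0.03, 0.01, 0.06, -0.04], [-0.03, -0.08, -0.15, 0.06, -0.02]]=v @ [[0.12, -0.01, 0.03, 0.0, -0.00], [0.04, 0.01, 0.00, -0.02, 0.02], [-0.02, -0.05, -0.08, 0.06, -0.02], [0.06, -0.04, -0.02, 0.04, -0.03], [-0.06, 0.03, 0.10, 0.02, -0.03]]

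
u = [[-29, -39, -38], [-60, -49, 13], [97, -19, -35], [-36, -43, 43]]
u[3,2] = 43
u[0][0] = -29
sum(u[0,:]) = -106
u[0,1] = -39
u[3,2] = 43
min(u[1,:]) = -60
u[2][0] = 97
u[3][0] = -36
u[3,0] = -36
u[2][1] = -19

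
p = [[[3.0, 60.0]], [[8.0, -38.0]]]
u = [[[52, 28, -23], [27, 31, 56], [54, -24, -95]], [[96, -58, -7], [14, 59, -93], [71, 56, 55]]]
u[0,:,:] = [[52, 28, -23], [27, 31, 56], [54, -24, -95]]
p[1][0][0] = 8.0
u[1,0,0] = 96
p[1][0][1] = -38.0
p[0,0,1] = 60.0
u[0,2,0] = 54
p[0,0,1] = 60.0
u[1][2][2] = 55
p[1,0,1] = -38.0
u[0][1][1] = 31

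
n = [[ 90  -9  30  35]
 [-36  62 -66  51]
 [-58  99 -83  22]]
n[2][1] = 99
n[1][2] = -66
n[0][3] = 35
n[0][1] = -9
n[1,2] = -66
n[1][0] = -36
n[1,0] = -36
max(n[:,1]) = 99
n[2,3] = 22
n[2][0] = -58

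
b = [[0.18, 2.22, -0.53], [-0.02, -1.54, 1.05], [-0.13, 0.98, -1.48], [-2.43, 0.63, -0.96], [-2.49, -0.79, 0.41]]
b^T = [[0.18, -0.02, -0.13, -2.43, -2.49], [2.22, -1.54, 0.98, 0.63, -0.79], [-0.53, 1.05, -1.48, -0.96, 0.41]]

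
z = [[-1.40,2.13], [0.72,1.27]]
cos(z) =[[-0.29, 0.07], [0.02, -0.20]]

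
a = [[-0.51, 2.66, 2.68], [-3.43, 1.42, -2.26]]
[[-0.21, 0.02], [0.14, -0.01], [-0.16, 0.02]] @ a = [[0.04, -0.53, -0.61], [-0.04, 0.36, 0.4], [0.01, -0.4, -0.47]]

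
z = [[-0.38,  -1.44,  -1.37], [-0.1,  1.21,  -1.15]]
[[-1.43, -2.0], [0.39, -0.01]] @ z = [[0.74, -0.36, 4.26], [-0.15, -0.57, -0.52]]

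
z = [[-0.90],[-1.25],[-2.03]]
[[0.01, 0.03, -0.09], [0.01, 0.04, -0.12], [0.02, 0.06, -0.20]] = z @[[-0.01, -0.03, 0.10]]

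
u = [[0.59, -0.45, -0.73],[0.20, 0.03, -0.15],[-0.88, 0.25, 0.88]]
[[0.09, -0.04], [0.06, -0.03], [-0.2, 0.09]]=u@[[0.16, -0.07], [0.23, -0.11], [-0.13, 0.06]]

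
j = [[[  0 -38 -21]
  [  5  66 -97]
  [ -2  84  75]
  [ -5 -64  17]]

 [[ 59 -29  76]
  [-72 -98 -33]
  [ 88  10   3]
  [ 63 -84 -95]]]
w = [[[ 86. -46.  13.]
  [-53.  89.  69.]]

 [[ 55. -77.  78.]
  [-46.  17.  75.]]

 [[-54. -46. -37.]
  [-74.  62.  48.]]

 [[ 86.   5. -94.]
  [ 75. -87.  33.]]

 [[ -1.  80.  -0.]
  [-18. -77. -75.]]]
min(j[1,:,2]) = -95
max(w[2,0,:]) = -37.0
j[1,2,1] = 10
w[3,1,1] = -87.0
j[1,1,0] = -72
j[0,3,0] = -5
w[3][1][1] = -87.0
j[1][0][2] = 76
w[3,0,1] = 5.0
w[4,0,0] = -1.0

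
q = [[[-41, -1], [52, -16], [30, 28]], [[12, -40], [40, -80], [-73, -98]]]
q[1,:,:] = [[12, -40], [40, -80], [-73, -98]]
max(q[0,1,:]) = 52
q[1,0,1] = -40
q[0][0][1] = -1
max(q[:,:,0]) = 52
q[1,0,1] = -40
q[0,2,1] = 28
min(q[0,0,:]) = -41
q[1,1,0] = 40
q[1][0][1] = -40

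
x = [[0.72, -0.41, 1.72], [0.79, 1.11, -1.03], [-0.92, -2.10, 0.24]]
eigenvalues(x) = [(1.45+1.13j), (1.45-1.13j), (-0.82+0j)]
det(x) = -2.77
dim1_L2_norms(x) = [1.91, 1.71, 2.31]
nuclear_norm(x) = 5.24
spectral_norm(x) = 2.85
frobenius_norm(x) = 3.45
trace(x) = 2.07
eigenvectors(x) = [[-0.75+0.00j, (-0.75-0j), -0.55+0.00j], [(0.26+0.37j), (0.26-0.37j), 0.56+0.00j], [-0.26-0.41j, (-0.26+0.41j), (0.62+0j)]]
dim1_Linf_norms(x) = [1.72, 1.11, 2.1]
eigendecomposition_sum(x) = [[0.35+1.06j, (-0.41+1.26j), (0.67-0.19j)], [(0.4-0.54j), (0.76-0.23j), -0.33-0.27j], [(-0.45+0.55j), -0.82+0.21j, (0.33+0.3j)]] + [[(0.35-1.06j), -0.41-1.26j, 0.67+0.19j], [0.40+0.54j, (0.76+0.23j), -0.33+0.27j], [-0.45-0.55j, (-0.82-0.21j), 0.33-0.30j]] + [[0.01-0.00j, 0.41-0.00j, (0.37-0j)], [-0.01+0.00j, -0.41+0.00j, (-0.38+0j)], [-0.02+0.00j, (-0.46+0j), -0.42+0.00j]]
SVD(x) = [[0.32, 0.9, 0.31], [-0.58, -0.08, 0.81], [0.75, -0.44, 0.49]] @ diag([2.849107030166072, 1.8673098538901272, 0.5212897852664099]) @ [[-0.32,-0.82,0.46],[0.53,0.25,0.81],[0.78,-0.51,-0.36]]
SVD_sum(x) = [[-0.29, -0.75, 0.42], [0.53, 1.36, -0.76], [-0.69, -1.77, 0.99]] + [[0.89, 0.42, 1.36], [-0.07, -0.04, -0.11], [-0.43, -0.20, -0.66]] + [[0.13, -0.08, -0.06], [0.33, -0.21, -0.15], [0.20, -0.13, -0.09]]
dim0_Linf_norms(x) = [0.92, 2.1, 1.72]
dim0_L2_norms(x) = [1.41, 2.41, 2.02]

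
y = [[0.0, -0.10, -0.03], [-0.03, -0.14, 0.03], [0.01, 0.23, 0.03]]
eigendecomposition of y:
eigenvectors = [[0.24, 0.90, -0.56], [0.66, -0.1, 0.19], [-0.72, 0.43, 0.81]]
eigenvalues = [-0.18, -0.0, 0.08]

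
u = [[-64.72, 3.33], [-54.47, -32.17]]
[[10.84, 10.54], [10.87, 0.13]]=u@ [[-0.17,  -0.15], [-0.05,  0.25]]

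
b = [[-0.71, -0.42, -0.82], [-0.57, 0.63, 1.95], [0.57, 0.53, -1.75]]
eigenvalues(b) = [-1.84, -1.04, 1.05]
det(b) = 2.01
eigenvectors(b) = [[-0.36, 0.84, -0.28], [0.52, -0.27, 0.95], [-0.77, 0.47, 0.12]]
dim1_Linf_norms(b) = [0.82, 1.95, 1.75]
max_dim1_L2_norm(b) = 2.13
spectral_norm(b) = 2.82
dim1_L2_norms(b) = [1.16, 2.13, 1.92]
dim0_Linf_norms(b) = [0.71, 0.63, 1.95]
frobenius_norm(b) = 3.09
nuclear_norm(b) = 4.56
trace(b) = -1.83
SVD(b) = [[0.24, 0.80, 0.54], [-0.74, -0.21, 0.64], [0.63, -0.55, 0.54]] @ diag([2.8161687856263145, 1.0881690910211619, 0.6561870161853166]) @ [[0.22,-0.08,-0.97], [-0.70,-0.70,-0.1], [-0.68,0.71,-0.21]]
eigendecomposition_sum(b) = [[0.64, 0.31, -0.96], [-0.92, -0.45, 1.38], [1.36, 0.67, -2.03]] + [[-1.38, -0.45, 0.34], [0.44, 0.14, -0.11], [-0.78, -0.26, 0.19]] + [[0.03,-0.28,-0.2], [-0.08,0.94,0.68], [-0.01,0.12,0.09]]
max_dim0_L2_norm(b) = 2.75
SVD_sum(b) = [[0.15, -0.06, -0.66], [-0.45, 0.17, 2.02], [0.39, -0.15, -1.73]] + [[-0.62, -0.62, -0.09], [0.16, 0.16, 0.02], [0.42, 0.43, 0.06]] + [[-0.24, 0.25, -0.07], [-0.29, 0.3, -0.09], [-0.24, 0.25, -0.07]]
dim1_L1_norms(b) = [1.95, 3.15, 2.85]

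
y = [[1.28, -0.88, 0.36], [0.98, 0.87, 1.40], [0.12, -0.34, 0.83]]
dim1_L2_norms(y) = [1.59, 1.92, 0.9]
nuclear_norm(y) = 4.20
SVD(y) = [[-0.49, 0.84, -0.23],[-0.81, -0.54, -0.21],[-0.31, 0.09, 0.95]] @ diag([2.1559697018856463, 1.4070259069775801, 0.640837531395466]) @ [[-0.68, -0.08, -0.73],[0.39, -0.88, -0.27],[-0.62, -0.47, 0.63]]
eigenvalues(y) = [(1.1+1.12j), (1.1-1.12j), (0.79+0j)]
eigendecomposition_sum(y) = [[0.50+0.22j,-0.42+0.47j,(0.55+0.49j)], [0.45-0.54j,(0.44+0.68j),0.80-0.51j], [0.16+0.12j,-0.19+0.13j,(0.15+0.22j)]] + [[0.50-0.22j, (-0.42-0.47j), 0.55-0.49j],[(0.45+0.54j), (0.44-0.68j), (0.8+0.51j)],[0.16-0.12j, (-0.19-0.13j), (0.15-0.22j)]] + [[0.28-0.00j, (-0.05+0j), -0.73+0.00j],  [(0.07-0j), -0.01+0.00j, (-0.19+0j)],  [-0.20+0.00j, 0.04-0.00j, (0.52-0j)]]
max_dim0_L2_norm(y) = 1.67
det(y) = 1.94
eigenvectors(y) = [[(-0.16-0.57j), (-0.16+0.57j), (-0.79+0j)],[-0.77+0.00j, -0.77-0.00j, -0.21+0.00j],[(-0.01-0.22j), -0.01+0.22j, 0.57+0.00j]]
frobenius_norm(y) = 2.65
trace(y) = 2.98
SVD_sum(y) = [[0.72, 0.08, 0.78], [1.19, 0.14, 1.28], [0.45, 0.05, 0.48]] + [[0.46, -1.03, -0.32],  [-0.3, 0.67, 0.21],  [0.05, -0.11, -0.03]] + [[0.09, 0.07, -0.09], [0.08, 0.06, -0.09], [-0.38, -0.29, 0.38]]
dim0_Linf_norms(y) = [1.28, 0.88, 1.4]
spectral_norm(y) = 2.16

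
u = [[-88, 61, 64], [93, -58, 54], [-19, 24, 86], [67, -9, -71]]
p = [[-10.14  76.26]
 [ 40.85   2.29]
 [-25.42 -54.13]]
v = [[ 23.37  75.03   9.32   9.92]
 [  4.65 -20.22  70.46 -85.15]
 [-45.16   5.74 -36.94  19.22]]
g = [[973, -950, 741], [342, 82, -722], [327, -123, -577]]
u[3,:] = [67, -9, -71]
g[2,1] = -123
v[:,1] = [75.03, -20.22, 5.74]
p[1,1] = 2.29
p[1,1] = 2.29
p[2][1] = -54.13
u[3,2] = -71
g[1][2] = -722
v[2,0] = -45.16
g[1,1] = 82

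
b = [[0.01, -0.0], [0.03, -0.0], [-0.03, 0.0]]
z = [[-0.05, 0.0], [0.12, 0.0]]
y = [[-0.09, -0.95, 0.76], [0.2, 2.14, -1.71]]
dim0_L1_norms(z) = [0.17, 0.0]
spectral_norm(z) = 0.13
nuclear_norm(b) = 0.04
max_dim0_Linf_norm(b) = 0.03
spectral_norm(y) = 3.01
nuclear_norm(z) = 0.13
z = y @ b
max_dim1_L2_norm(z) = 0.12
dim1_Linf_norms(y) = [0.95, 2.14]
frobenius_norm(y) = 3.01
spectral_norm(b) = 0.04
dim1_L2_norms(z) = [0.05, 0.12]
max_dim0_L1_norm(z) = 0.17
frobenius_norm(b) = 0.04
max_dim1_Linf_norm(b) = 0.03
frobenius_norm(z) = 0.13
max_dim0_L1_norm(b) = 0.07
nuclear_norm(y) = 3.01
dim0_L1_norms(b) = [0.07, 0.0]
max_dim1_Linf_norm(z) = 0.12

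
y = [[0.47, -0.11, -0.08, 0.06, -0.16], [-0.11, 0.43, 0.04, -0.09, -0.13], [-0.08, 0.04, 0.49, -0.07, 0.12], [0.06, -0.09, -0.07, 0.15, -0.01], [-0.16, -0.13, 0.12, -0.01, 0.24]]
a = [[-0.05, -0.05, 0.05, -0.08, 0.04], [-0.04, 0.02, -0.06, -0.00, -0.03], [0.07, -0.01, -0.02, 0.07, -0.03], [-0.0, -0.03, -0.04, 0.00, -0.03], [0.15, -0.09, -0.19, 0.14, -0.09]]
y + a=[[0.42, -0.16, -0.03, -0.02, -0.12], [-0.15, 0.45, -0.02, -0.09, -0.16], [-0.01, 0.03, 0.47, 0.00, 0.09], [0.06, -0.12, -0.11, 0.15, -0.04], [-0.01, -0.22, -0.07, 0.13, 0.15]]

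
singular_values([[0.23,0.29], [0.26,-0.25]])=[0.38, 0.35]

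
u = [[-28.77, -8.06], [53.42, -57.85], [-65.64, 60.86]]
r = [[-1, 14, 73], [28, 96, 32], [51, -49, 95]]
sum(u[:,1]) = -5.049999999999997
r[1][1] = 96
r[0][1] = 14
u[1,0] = 53.42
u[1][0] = 53.42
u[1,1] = -57.85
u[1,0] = 53.42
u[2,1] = 60.86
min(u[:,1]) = -57.85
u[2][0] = -65.64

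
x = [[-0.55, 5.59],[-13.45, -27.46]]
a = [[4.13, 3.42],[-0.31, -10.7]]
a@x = [[-48.27,-70.83], [144.09,292.09]]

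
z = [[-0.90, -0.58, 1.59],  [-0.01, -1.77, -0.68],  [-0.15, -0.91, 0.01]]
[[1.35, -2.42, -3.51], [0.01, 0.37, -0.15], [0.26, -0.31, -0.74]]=z @ [[-0.27, 0.27, 0.87], [-0.24, 0.28, 0.65], [0.61, -1.27, -1.48]]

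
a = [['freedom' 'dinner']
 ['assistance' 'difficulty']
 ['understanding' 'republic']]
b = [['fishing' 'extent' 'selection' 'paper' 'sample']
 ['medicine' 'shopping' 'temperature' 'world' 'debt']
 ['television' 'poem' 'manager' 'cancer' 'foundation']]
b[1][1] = 'shopping'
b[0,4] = 'sample'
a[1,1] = 'difficulty'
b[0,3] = 'paper'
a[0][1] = 'dinner'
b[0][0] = 'fishing'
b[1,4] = 'debt'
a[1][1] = 'difficulty'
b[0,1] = 'extent'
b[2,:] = ['television', 'poem', 'manager', 'cancer', 'foundation']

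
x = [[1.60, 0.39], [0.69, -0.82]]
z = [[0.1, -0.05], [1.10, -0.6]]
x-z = [[1.5, 0.44], [-0.41, -0.22]]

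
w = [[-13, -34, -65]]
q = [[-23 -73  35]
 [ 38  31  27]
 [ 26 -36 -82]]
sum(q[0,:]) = -61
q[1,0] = 38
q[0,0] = -23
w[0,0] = -13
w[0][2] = -65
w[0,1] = -34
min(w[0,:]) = -65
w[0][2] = -65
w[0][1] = -34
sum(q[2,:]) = -92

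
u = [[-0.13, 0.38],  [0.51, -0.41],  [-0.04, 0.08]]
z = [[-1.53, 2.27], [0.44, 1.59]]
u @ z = [[0.37, 0.31], [-0.96, 0.51], [0.1, 0.04]]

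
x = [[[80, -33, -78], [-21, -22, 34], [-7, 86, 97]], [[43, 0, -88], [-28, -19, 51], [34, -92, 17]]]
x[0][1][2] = 34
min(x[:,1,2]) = 34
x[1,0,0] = 43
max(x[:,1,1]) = -19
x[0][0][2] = -78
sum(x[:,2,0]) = 27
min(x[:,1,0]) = -28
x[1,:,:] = [[43, 0, -88], [-28, -19, 51], [34, -92, 17]]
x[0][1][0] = -21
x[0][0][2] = -78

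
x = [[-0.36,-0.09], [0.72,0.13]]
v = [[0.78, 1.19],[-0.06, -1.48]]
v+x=[[0.42, 1.10], [0.66, -1.35]]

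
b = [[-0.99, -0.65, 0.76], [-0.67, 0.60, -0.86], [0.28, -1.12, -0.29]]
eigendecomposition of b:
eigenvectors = [[0.36+0.00j,0.79+0.00j,(0.79-0j)], [(-0.77+0j),(0.42+0.2j),(0.42-0.2j)], [0.53+0.00j,(0.25+0.33j),0.25-0.33j]]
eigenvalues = [(1.51+0j), (-1.1+0.15j), (-1.1-0.15j)]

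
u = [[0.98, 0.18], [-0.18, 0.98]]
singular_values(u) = [1.0, 1.0]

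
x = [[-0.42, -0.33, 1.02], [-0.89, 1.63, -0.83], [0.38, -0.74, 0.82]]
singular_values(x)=[2.4, 1.01, 0.16]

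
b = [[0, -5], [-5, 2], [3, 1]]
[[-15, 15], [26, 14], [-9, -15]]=b @ [[-4, -4], [3, -3]]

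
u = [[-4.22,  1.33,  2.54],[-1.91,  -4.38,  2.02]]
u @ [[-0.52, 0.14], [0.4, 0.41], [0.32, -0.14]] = [[3.54,-0.4], [-0.11,-2.35]]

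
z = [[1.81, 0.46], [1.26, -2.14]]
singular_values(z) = [2.59, 1.72]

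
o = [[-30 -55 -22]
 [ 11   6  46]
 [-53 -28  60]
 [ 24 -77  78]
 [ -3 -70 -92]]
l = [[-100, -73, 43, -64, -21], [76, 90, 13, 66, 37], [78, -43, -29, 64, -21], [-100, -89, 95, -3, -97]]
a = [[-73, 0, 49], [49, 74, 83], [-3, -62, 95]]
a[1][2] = 83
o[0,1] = -55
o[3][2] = 78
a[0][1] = 0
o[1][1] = 6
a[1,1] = 74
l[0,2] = 43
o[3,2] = 78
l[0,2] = 43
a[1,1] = 74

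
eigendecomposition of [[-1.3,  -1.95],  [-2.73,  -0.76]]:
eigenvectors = [[-0.69, 0.60], [-0.73, -0.80]]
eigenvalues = [-3.35, 1.29]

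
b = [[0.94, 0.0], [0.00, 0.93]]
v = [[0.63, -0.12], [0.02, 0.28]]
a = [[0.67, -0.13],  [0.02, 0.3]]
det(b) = 0.87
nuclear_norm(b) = 1.87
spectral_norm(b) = 0.94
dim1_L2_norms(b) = [0.94, 0.93]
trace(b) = 1.87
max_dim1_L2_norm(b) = 0.94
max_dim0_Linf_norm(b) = 0.94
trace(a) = 0.97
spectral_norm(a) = 0.68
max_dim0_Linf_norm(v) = 0.63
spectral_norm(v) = 0.64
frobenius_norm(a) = 0.75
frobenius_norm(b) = 1.32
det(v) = 0.18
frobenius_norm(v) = 0.70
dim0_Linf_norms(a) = [0.67, 0.3]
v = a @ b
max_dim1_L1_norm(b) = 0.94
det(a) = 0.20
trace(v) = 0.91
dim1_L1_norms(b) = [0.94, 0.93]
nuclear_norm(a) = 0.98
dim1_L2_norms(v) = [0.64, 0.28]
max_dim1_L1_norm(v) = 0.75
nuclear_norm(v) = 0.92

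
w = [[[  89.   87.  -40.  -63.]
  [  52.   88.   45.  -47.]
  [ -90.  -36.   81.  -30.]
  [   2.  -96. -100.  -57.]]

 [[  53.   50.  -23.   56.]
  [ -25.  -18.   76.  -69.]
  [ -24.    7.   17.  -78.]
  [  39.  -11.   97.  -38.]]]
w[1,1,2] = 76.0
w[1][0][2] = -23.0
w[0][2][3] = -30.0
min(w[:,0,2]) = -40.0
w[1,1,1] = -18.0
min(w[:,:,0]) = -90.0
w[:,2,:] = [[-90.0, -36.0, 81.0, -30.0], [-24.0, 7.0, 17.0, -78.0]]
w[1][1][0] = -25.0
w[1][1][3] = -69.0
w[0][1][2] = 45.0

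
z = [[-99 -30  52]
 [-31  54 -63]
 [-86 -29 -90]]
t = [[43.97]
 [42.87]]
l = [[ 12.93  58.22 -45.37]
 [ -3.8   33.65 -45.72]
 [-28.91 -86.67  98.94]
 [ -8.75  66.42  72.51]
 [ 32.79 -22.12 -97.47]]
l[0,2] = -45.37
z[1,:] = [-31, 54, -63]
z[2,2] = -90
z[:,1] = [-30, 54, -29]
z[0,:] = [-99, -30, 52]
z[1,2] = -63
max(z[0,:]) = 52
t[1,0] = 42.87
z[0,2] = 52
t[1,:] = [42.87]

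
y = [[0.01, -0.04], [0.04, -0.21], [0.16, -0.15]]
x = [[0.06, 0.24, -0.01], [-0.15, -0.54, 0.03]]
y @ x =[[0.01, 0.02, -0.0], [0.03, 0.12, -0.01], [0.03, 0.12, -0.01]]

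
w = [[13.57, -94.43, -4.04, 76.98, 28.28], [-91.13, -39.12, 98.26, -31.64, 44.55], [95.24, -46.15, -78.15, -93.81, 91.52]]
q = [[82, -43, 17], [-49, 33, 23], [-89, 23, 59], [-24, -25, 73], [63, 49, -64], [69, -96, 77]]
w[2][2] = -78.15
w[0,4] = 28.28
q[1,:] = [-49, 33, 23]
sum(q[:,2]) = 185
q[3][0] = -24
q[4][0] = 63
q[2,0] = -89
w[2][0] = 95.24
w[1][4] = 44.55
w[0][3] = 76.98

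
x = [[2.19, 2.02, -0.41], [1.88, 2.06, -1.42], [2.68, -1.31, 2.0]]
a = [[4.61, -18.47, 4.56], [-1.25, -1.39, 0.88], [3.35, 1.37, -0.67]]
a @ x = [[-12.41, -34.71, 33.46], [-2.99, -6.54, 4.25], [8.12, 10.47, -4.66]]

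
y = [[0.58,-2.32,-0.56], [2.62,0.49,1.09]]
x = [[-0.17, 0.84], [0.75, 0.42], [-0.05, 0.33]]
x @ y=[[2.1, 0.81, 1.01], [1.54, -1.53, 0.04], [0.84, 0.28, 0.39]]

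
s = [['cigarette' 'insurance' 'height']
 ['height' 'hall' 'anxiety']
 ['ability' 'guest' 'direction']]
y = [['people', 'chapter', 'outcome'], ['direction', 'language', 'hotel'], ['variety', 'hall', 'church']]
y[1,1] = 'language'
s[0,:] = ['cigarette', 'insurance', 'height']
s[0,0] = 'cigarette'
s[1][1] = 'hall'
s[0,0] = 'cigarette'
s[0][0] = 'cigarette'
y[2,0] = 'variety'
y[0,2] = 'outcome'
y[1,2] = 'hotel'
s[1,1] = 'hall'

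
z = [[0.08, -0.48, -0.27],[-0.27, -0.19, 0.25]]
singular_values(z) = [0.56, 0.41]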